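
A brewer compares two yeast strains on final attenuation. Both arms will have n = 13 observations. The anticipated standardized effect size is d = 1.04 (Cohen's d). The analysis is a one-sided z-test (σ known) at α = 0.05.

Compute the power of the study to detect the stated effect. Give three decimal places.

Power ≈ 0.843

Noncentrality parameter: δ = d·√(n/2) = 1.04 × √(13/2) = 2.6515
Critical value for a one-sided test at α = 0.05: z_α = 1.645.
Power = Φ(δ − 1.645) = Φ(1.007) = 0.8429.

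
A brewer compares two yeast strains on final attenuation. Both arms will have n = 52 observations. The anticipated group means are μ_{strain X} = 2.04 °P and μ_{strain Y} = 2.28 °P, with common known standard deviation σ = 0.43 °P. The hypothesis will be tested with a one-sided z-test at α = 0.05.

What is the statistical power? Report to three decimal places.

Power ≈ 0.885

Standardized effect: d = |μ_{strain X} − μ_{strain Y}| / σ = |2.04 − 2.28| / 0.43 = 0.5581
Noncentrality parameter: δ = d·√(n/2) = 0.5581 × √(52/2) = 2.8460
One-sided α = 0.05 → critical value z_{0.05} = 1.645.
Power = P(Z > 1.645 − δ) = Φ(1.201) = 0.8851.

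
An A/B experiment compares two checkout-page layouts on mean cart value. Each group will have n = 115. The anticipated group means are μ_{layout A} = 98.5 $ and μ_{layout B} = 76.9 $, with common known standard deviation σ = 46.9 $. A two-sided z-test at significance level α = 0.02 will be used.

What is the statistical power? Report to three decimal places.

Power ≈ 0.878

Standardized effect: d = |μ_{layout A} − μ_{layout B}| / σ = |98.5 − 76.9| / 46.9 = 0.4606
Noncentrality parameter: δ = d·√(n/2) = 0.4606 × √(115/2) = 3.4923
Two-sided α = 0.02 → critical value z_{0.01} = 2.326.
Power = Φ(δ − 2.326) + Φ(−δ − 2.326) = Φ(1.166) + Φ(-5.819) = 0.8782 + 0.0000 = 0.8782.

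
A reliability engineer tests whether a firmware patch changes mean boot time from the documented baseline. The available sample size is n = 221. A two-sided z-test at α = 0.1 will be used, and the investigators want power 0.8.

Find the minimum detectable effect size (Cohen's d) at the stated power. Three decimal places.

d ≈ 0.167

Need Φ(δ − 1.645) = 0.8, so δ = 1.645 + 0.842 = 2.486.
(The second rejection-region term Φ(−δ − z_{α/2}) is negligible and dropped.)
δ = d·√n ⇒ d = δ/√n = 2.486/√221 = 0.1673.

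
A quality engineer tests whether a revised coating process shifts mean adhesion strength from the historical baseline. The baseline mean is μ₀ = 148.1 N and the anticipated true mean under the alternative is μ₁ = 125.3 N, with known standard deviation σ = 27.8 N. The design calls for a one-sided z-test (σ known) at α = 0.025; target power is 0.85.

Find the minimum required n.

n = 14

Standardized effect: d = |μ₁ − μ₀| / σ = |125.3 − 148.1| / 27.8 = 0.8201
Set Φ(δ − 1.960) = 0.85; then δ − 1.960 = Φ⁻¹(0.85) = 1.036, giving δ = 2.996.
δ = d·√n ⇒ n = (δ/d)² = (2.996 / 0.8201)² = 13.35.
Round up to the next whole unit.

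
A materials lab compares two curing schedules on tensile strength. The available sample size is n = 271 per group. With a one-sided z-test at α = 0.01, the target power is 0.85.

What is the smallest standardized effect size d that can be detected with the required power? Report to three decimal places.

Need Φ(δ − 2.326) = 0.85, so δ = 2.326 + 1.036 = 3.363.
δ = d·√(n/2) ⇒ d = δ/√(n/2) = 3.363/√(271/2) = 0.2889.

d ≈ 0.289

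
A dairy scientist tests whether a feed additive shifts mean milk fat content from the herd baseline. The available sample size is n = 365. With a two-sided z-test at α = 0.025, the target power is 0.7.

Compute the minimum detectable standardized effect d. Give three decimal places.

d ≈ 0.145

Required noncentrality: δ = z_{0.0125} + z_{0.30} = 2.241 + 0.524 = 2.766.
(The second rejection-region term Φ(−δ − z_{α/2}) is negligible and dropped.)
δ = d·√n ⇒ d = δ/√n = 2.766/√365 = 0.1448.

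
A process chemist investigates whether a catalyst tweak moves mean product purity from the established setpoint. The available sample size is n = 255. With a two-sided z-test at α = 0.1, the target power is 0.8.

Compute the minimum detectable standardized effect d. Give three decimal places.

d ≈ 0.156

Required noncentrality: δ = z_{0.05} + z_{0.20} = 1.645 + 0.842 = 2.486.
(Lower-tail contribution to power is negligible for δ > 0.)
δ = d·√n ⇒ d = δ/√n = 2.486/√255 = 0.1557.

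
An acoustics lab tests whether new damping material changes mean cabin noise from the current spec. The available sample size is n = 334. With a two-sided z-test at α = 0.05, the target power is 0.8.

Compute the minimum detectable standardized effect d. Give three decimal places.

d ≈ 0.153

Need Φ(δ − 1.960) = 0.8, so δ = 1.960 + 0.842 = 2.802.
(Lower-tail contribution to power is negligible for δ > 0.)
δ = d·√n ⇒ d = δ/√n = 2.802/√334 = 0.1533.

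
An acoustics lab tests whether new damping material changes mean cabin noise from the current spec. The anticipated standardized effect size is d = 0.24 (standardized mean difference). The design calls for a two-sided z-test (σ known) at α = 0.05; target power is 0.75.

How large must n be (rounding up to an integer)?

Set Φ(δ − 1.960) = 0.75; then δ − 1.960 = Φ⁻¹(0.75) = 0.674, giving δ = 2.634.
(For δ > 0 the lower-tail rejection region contributes negligibly to power, so the one-term inversion is standard.)
δ = d·√n ⇒ n = (δ/d)² = (2.634 / 0.24)² = 120.49.
Rounding up, n = 121.

n = 121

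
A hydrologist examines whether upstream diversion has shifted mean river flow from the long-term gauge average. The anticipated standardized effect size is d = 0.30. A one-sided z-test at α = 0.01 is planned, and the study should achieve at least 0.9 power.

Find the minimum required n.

n = 145

For power 0.9 need Φ(δ − z_{0.01}) = 0.9, so δ = z_{0.01} + z_{0.10} = 2.326 + 1.282 = 3.608.
δ = d·√n ⇒ n = (δ/d)² = (3.608 / 0.30)² = 144.63.
Round up to the next whole unit.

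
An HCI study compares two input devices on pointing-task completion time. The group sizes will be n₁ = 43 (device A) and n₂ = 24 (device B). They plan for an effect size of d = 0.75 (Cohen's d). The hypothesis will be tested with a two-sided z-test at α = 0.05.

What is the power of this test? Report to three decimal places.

Noncentrality parameter: δ = d / √(1/n₁ + 1/n₂) = 0.75 / √(1/43 + 1/24) = 2.9435
Two-sided α = 0.05 → critical value z_{0.025} = 1.960.
Power = Φ(δ − 1.960) + Φ(−δ − 1.960) = Φ(0.984) + Φ(-4.903) = 0.8373 + 0.0000 = 0.8373.

Power ≈ 0.837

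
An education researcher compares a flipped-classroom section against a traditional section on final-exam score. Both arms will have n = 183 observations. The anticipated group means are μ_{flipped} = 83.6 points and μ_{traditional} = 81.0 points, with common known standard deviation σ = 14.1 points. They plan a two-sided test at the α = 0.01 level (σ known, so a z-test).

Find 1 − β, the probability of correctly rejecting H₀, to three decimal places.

Standardized effect: d = |μ_{flipped} − μ_{traditional}| / σ = |83.6 − 81.0| / 14.1 = 0.1844
Noncentrality parameter: δ = d·√(n/2) = 0.1844 × √(183/2) = 1.7639
Critical value for a two-sided test at α = 0.01: z_{α/2} = 2.576.
Power = Φ(δ − 2.576) + Φ(−δ − 2.576) = Φ(-0.812) + Φ(-4.340) = 0.2084 + 0.0000 = 0.2084.

Power ≈ 0.208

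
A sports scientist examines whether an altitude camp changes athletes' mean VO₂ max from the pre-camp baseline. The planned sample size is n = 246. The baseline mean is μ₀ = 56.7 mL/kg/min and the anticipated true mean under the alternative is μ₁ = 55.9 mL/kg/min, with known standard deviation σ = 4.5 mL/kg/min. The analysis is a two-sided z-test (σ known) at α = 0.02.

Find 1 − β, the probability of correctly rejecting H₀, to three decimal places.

Power ≈ 0.678

Standardized effect: d = |μ₁ − μ₀| / σ = |55.9 − 56.7| / 4.5 = 0.1778
Noncentrality parameter: δ = d·√n = 0.1778 × √246 = 2.7883
Two-sided α = 0.02 → critical value z_{0.01} = 2.326.
Power = Φ(δ − 2.326) + Φ(−δ − 2.326) = Φ(0.462) + Φ(-5.115) = 0.6780 + 0.0000 = 0.6780.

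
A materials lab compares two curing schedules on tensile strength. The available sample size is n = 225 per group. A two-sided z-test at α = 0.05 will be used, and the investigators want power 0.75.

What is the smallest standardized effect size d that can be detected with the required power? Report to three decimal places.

Need Φ(δ − 1.960) = 0.75, so δ = 1.960 + 0.674 = 2.634.
(Lower-tail contribution to power is negligible for δ > 0.)
δ = d·√(n/2) ⇒ d = δ/√(n/2) = 2.634/√(225/2) = 0.2484.

d ≈ 0.248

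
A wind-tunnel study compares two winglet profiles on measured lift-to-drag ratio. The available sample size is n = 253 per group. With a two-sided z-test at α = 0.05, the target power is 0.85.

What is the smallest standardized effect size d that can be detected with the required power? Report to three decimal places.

Need Φ(δ − 1.960) = 0.85, so δ = 1.960 + 1.036 = 2.996.
(Lower-tail contribution to power is negligible for δ > 0.)
δ = d·√(n/2) ⇒ d = δ/√(n/2) = 2.996/√(253/2) = 0.2664.

d ≈ 0.266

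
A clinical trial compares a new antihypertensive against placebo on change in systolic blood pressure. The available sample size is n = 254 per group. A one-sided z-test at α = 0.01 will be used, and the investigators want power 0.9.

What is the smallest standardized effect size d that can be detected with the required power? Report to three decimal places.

d ≈ 0.320

Need Φ(δ − 2.326) = 0.9, so δ = 2.326 + 1.282 = 3.608.
δ = d·√(n/2) ⇒ d = δ/√(n/2) = 3.608/√(254/2) = 0.3201.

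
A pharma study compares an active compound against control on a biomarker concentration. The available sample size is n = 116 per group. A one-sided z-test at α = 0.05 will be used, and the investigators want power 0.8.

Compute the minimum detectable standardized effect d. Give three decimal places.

d ≈ 0.326

Required noncentrality: δ = z_{0.05} + z_{0.20} = 1.645 + 0.842 = 2.486.
δ = d·√(n/2) ⇒ d = δ/√(n/2) = 2.486/√(116/2) = 0.3265.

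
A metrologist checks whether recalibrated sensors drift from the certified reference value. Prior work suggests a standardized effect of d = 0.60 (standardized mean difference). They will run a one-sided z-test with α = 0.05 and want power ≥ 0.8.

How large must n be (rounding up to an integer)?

Set Φ(δ − 1.645) = 0.8; then δ − 1.645 = Φ⁻¹(0.8) = 0.842, giving δ = 2.486.
δ = d·√n ⇒ n = (δ/d)² = (2.486 / 0.60)² = 17.17.
Rounding up, n = 18.

n = 18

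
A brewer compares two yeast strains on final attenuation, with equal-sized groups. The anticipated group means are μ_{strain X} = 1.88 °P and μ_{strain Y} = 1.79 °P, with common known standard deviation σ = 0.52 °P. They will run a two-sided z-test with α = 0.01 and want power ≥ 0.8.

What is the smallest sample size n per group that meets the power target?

Standardized effect: d = |μ_{strain X} − μ_{strain Y}| / σ = |1.88 − 1.79| / 0.52 = 0.1731
Set Φ(δ − 2.576) = 0.8; then δ − 2.576 = Φ⁻¹(0.8) = 0.842, giving δ = 3.417.
(For δ > 0 the lower-tail rejection region contributes negligibly to power, so the one-term inversion is standard.)
δ = d·√(n/2) ⇒ n = 2(δ/d)² = 2 × (3.417 / 0.1731)² = 779.75.
Rounding up, n = 780 per group.

n = 780 per group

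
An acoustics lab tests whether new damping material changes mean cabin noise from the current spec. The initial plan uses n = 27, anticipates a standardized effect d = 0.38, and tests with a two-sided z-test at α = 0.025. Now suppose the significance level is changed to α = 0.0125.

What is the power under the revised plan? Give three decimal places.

δ = d·√n = 0.38 × √27 = 1.9745 (unchanged). New critical value: z_{0.0063} = 2.498.
Revised power = Φ(δ − 2.498) + Φ(−δ − 2.498) = Φ(-0.523) + Φ(-4.472) = 0.3004 + 0.0000 = 0.3004.

Power ≈ 0.300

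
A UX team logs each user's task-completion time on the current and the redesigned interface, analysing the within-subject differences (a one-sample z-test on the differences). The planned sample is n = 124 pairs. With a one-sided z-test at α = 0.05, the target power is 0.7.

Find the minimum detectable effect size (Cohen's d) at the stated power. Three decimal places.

Need Φ(δ − 1.645) = 0.7, so δ = 1.645 + 0.524 = 2.169.
δ = d·√n ⇒ d = δ/√n = 2.169/√124 = 0.1948.

d ≈ 0.195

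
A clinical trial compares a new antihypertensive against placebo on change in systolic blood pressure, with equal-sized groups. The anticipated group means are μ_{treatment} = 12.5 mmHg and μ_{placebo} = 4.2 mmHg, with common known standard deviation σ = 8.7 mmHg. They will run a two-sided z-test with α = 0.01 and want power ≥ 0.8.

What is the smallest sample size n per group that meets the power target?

Standardized effect: d = |μ_{treatment} − μ_{placebo}| / σ = |12.5 − 4.2| / 8.7 = 0.9540
Set Φ(δ − 2.576) = 0.8; then δ − 2.576 = Φ⁻¹(0.8) = 0.842, giving δ = 3.417.
(The Φ(−δ − z_{α/2}) term is vanishingly small for δ > 0 and is dropped in the standard sample-size formula.)
δ = d·√(n/2) ⇒ n = 2(δ/d)² = 2 × (3.417 / 0.9540)² = 25.66.
Rounding up, n = 26 per group.

n = 26 per group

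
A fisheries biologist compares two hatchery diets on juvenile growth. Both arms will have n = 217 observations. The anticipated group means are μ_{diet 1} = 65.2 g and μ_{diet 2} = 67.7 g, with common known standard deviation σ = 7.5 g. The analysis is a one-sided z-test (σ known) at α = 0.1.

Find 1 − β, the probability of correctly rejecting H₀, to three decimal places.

Power ≈ 0.986

Standardized effect: d = |μ_{diet 1} − μ_{diet 2}| / σ = |65.2 − 67.7| / 7.5 = 0.3333
Noncentrality parameter: δ = d·√(n/2) = 0.3333 × √(217/2) = 3.4721
Critical value for a one-sided test at α = 0.1: z_α = 1.282.
Power = P(Z > 1.282 − δ) = Φ(2.191) = 0.9858.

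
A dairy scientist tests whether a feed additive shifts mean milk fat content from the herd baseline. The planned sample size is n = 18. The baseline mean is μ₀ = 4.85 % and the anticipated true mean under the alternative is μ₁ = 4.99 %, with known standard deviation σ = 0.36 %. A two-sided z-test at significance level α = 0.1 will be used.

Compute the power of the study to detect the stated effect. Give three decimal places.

Power ≈ 0.503

Standardized effect: d = |μ₁ − μ₀| / σ = |4.99 − 4.85| / 0.36 = 0.3889
Noncentrality parameter: δ = d·√n = 0.3889 × √18 = 1.6499
Critical value for a two-sided test at α = 0.1: z_{α/2} = 1.645.
Power = Φ(δ − 1.645) + Φ(−δ − 1.645) = Φ(0.005) + Φ(-3.295) = 0.5020 + 0.0005 = 0.5025.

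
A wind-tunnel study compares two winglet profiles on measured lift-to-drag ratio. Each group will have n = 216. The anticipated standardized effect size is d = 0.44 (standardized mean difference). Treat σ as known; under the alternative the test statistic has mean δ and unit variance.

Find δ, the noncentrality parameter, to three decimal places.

δ = d·√(n/2) = 0.44 × √(216/2) = 4.5726

δ ≈ 4.573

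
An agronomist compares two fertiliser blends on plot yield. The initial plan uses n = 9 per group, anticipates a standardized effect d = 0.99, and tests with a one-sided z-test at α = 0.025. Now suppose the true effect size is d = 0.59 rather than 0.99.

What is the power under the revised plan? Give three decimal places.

Power ≈ 0.239

With d = 0.59: δ = d·√(n/2) = 0.59 × √(9/2) = 1.2516. Critical value z_{0.025} = 1.960.
Revised power = Φ(δ − 1.960) = Φ(-0.708) = 0.2394.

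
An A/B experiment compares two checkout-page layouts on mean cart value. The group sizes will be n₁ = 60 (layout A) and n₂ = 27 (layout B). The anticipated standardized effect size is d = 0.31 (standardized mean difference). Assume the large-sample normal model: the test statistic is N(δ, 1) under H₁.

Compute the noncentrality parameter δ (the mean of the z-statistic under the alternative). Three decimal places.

δ = d / √(1/n₁ + 1/n₂) = 0.31 / √(1/60 + 1/27) = 1.3377

δ ≈ 1.338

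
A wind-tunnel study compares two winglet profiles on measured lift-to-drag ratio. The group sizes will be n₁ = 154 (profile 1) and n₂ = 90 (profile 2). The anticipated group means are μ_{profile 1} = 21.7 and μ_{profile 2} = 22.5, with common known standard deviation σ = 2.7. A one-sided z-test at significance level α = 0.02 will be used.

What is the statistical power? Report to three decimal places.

Standardized effect: d = |μ_{profile 1} − μ_{profile 2}| / σ = |21.7 − 22.5| / 2.7 = 0.2963
Noncentrality parameter: δ = d / √(1/n₁ + 1/n₂) = 0.2963 / √(1/154 + 1/90) = 2.2331
One-sided α = 0.02 → critical value z_{0.02} = 2.054.
Power = P(Z > 2.054 − δ) = Φ(0.179) = 0.5712.

Power ≈ 0.571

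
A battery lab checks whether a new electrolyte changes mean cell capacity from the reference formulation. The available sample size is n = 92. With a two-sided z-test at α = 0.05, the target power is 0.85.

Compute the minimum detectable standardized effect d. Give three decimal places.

Required noncentrality: δ = z_{0.025} + z_{0.15} = 1.960 + 1.036 = 2.996.
(Lower-tail contribution to power is negligible for δ > 0.)
δ = d·√n ⇒ d = δ/√n = 2.996/√92 = 0.3124.

d ≈ 0.312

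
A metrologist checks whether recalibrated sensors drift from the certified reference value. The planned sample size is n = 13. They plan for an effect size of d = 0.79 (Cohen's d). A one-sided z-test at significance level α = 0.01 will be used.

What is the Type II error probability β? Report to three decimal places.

Noncentrality parameter: λ = d·√n = 0.79 × √13 = 2.8484
One-sided α = 0.01 → critical value z_{0.01} = 2.326.
Power = P(Z > 2.326 − λ) = Φ(0.522) = 0.6992.
Type II error: β = 1 − power = 1 − 0.6992 = 0.3008.

β ≈ 0.301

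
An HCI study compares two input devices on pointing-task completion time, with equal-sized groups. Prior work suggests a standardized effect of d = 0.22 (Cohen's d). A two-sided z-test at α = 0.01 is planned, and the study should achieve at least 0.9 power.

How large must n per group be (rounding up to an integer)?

Set Φ(δ − 2.576) = 0.9; then δ − 2.576 = Φ⁻¹(0.9) = 1.282, giving δ = 3.857.
(For δ > 0 the lower-tail rejection region contributes negligibly to power, so the one-term inversion is standard.)
δ = d·√(n/2) ⇒ n = 2(δ/d)² = 2 × (3.857 / 0.22)² = 614.85.
Round up to the next whole unit.

n = 615 per group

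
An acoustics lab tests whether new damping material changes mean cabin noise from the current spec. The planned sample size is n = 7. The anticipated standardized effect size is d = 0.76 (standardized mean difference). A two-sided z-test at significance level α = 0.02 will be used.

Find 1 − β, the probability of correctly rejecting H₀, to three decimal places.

Power ≈ 0.376

Noncentrality parameter: δ = d·√n = 0.76 × √7 = 2.0108
Critical value for a two-sided test at α = 0.02: z_{α/2} = 2.326.
Power = Φ(δ − 2.326) + Φ(−δ − 2.326) = Φ(-0.316) + Φ(-4.337) = 0.3762 + 0.0000 = 0.3762.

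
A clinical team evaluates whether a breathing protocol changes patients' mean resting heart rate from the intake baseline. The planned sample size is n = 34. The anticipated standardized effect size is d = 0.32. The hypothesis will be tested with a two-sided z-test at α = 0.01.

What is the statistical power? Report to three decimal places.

Power ≈ 0.239

Noncentrality parameter: δ = d·√n = 0.32 × √34 = 1.8659
Two-sided α = 0.01 → critical value z_{0.005} = 2.576.
Power = Φ(δ − 2.576) + Φ(−δ − 2.576) = Φ(-0.710) + Φ(-4.442) = 0.2389 + 0.0000 = 0.2389.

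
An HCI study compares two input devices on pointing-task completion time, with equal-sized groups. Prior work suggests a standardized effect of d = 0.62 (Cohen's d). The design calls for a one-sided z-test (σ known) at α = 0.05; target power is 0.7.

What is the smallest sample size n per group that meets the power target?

n = 25 per group

Set Φ(δ − 1.645) = 0.7; then δ − 1.645 = Φ⁻¹(0.7) = 0.524, giving δ = 2.169.
δ = d·√(n/2) ⇒ n = 2(δ/d)² = 2 × (2.169 / 0.62)² = 24.48.
Rounding up, n = 25 per group.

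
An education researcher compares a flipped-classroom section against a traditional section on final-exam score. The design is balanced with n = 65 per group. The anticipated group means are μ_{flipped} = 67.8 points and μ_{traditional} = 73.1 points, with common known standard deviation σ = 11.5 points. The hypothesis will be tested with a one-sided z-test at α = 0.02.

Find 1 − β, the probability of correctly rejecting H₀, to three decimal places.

Standardized effect: d = |μ_{flipped} − μ_{traditional}| / σ = |67.8 − 73.1| / 11.5 = 0.4609
Noncentrality parameter: δ = d·√(n/2) = 0.4609 × √(65/2) = 2.6274
One-sided α = 0.02 → critical value z_{0.02} = 2.054.
Power = P(Z > 2.054 − δ) = Φ(0.574) = 0.7169.

Power ≈ 0.717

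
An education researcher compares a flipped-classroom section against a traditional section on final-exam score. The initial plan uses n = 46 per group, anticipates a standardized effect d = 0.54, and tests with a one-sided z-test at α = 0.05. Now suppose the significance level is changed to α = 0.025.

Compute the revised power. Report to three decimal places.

δ = d·√(n/2) = 0.54 × √(46/2) = 2.5897 (unchanged). New critical value: z_{0.025} = 1.960.
Revised power = P(Z > 1.960 − δ) = Φ(0.630) = 0.7356.

Power ≈ 0.736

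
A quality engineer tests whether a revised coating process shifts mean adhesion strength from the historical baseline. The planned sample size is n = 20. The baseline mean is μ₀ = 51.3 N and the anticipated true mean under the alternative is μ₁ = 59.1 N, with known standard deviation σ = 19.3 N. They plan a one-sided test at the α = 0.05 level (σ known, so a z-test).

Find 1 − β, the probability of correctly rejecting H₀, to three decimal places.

Power ≈ 0.565

Standardized effect: d = |μ₁ − μ₀| / σ = |59.1 − 51.3| / 19.3 = 0.4041
Noncentrality parameter: δ = d·√n = 0.4041 × √20 = 1.8074
One-sided α = 0.05 → critical value z_{0.05} = 1.645.
Power = Φ(δ − 1.645) = Φ(0.163) = 0.5646.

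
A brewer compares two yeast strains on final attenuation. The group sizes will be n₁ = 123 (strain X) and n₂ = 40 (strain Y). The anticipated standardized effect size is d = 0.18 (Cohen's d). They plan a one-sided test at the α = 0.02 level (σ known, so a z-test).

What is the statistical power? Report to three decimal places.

Power ≈ 0.143

Noncentrality parameter: δ = d / √(1/n₁ + 1/n₂) = 0.18 / √(1/123 + 1/40) = 0.9889
One-sided α = 0.02 → critical value z_{0.02} = 2.054.
Power = Φ(δ − 2.054) = Φ(-1.065) = 0.1435.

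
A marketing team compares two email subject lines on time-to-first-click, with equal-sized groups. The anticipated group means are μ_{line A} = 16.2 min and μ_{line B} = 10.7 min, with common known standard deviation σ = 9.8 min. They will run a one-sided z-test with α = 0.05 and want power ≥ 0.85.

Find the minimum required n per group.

n = 46 per group

Standardized effect: d = |μ_{line A} − μ_{line B}| / σ = |16.2 − 10.7| / 9.8 = 0.5612
For power 0.85 need Φ(δ − z_{0.05}) = 0.85, so δ = z_{0.05} + z_{0.15} = 1.645 + 1.036 = 2.681.
δ = d·√(n/2) ⇒ n = 2(δ/d)² = 2 × (2.681 / 0.5612)² = 45.65.
Round up to the next whole unit.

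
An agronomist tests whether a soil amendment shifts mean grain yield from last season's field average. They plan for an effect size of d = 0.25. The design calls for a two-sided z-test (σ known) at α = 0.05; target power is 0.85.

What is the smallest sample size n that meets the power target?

n = 144

Set Φ(δ − 1.960) = 0.85; then δ − 1.960 = Φ⁻¹(0.85) = 1.036, giving δ = 2.996.
(For δ > 0 the lower-tail rejection region contributes negligibly to power, so the one-term inversion is standard.)
δ = d·√n ⇒ n = (δ/d)² = (2.996 / 0.25)² = 143.65.
Round up to the next whole unit.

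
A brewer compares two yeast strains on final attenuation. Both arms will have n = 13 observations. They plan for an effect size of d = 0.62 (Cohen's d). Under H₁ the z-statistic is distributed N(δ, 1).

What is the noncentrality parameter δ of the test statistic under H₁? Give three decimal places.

δ ≈ 1.581

δ = d·√(n/2) = 0.62 × √(13/2) = 1.5807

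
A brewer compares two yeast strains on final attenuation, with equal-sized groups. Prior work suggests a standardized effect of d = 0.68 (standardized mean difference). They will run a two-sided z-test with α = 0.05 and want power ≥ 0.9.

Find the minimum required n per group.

n = 46 per group

Set Φ(δ − 1.960) = 0.9; then δ − 1.960 = Φ⁻¹(0.9) = 1.282, giving δ = 3.242.
(For δ > 0 the lower-tail rejection region contributes negligibly to power, so the one-term inversion is standard.)
δ = d·√(n/2) ⇒ n = 2(δ/d)² = 2 × (3.242 / 0.68)² = 45.45.
Rounding up, n = 46 per group.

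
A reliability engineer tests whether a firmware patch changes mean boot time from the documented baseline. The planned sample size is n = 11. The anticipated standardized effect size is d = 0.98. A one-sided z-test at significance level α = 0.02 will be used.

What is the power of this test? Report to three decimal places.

Power ≈ 0.884

Noncentrality parameter: δ = d·√n = 0.98 × √11 = 3.2503
Critical value for a one-sided test at α = 0.02: z_α = 2.054.
Power = P(Z > 2.054 − δ) = Φ(1.197) = 0.8843.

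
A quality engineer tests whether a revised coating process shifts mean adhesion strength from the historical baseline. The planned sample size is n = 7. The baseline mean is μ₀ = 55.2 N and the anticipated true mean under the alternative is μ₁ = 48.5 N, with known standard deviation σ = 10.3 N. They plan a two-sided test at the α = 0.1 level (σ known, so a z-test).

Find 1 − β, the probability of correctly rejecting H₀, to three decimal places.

Standardized effect: d = |μ₁ − μ₀| / σ = |48.5 − 55.2| / 10.3 = 0.6505
Noncentrality parameter: δ = d·√n = 0.6505 × √7 = 1.7210
Two-sided α = 0.1 → critical value z_{0.05} = 1.645.
Power = Φ(δ − 1.645) + Φ(−δ − 1.645) = Φ(0.076) + Φ(-3.366) = 0.5304 + 0.0004 = 0.5307.

Power ≈ 0.531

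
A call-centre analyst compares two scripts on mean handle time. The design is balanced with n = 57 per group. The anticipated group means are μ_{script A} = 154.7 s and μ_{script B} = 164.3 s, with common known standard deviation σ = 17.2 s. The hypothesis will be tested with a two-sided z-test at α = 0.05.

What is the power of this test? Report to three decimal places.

Power ≈ 0.846

Standardized effect: d = |μ_{script A} − μ_{script B}| / σ = |154.7 − 164.3| / 17.2 = 0.5581
Noncentrality parameter: δ = d·√(n/2) = 0.5581 × √(57/2) = 2.9796
Two-sided α = 0.05 → critical value z_{0.025} = 1.960.
Power = Φ(δ − 1.960) + Φ(−δ − 1.960) = Φ(1.020) + Φ(-4.940) = 0.8461 + 0.0000 = 0.8461.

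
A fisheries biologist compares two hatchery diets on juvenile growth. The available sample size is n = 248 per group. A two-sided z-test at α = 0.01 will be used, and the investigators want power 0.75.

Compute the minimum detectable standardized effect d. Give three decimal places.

Need Φ(δ − 2.576) = 0.75, so δ = 2.576 + 0.674 = 3.250.
(Lower-tail contribution to power is negligible for δ > 0.)
δ = d·√(n/2) ⇒ d = δ/√(n/2) = 3.250/√(248/2) = 0.2919.

d ≈ 0.292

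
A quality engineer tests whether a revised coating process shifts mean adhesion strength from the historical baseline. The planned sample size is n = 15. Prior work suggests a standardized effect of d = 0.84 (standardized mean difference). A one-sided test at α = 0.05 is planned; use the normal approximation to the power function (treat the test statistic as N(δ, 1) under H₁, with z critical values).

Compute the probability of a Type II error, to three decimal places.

β ≈ 0.054

Noncentrality parameter: δ = d·√n = 0.84 × √15 = 3.2533
One-sided α = 0.05 → critical value z_{0.05} = 1.645.
Power = Φ(δ − 1.645) = Φ(1.608) = 0.9461.
Type II error: β = 1 − power = 1 − 0.9461 = 0.0539.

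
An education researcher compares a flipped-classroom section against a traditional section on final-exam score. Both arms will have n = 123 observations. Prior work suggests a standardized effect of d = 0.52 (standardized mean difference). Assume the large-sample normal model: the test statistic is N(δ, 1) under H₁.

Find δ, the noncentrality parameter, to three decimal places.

δ = d·√(n/2) = 0.52 × √(123/2) = 4.0779

δ ≈ 4.078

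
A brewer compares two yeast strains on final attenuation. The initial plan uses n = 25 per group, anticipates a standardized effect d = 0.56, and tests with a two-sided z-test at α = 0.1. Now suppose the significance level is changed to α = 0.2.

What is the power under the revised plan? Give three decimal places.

δ = d·√(n/2) = 0.56 × √(25/2) = 1.9799 (unchanged). New critical value: z_{0.1} = 1.282.
Revised power = Φ(δ − 1.282) + Φ(−δ − 1.282) = Φ(0.698) + Φ(-3.261) = 0.7575 + 0.0006 = 0.7581.

Power ≈ 0.758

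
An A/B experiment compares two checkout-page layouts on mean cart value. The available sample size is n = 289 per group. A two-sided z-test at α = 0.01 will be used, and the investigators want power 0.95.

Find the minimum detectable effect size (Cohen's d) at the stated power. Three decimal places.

d ≈ 0.351

Need Φ(δ − 2.576) = 0.95, so δ = 2.576 + 1.645 = 4.221.
(Lower-tail contribution to power is negligible for δ > 0.)
δ = d·√(n/2) ⇒ d = δ/√(n/2) = 4.221/√(289/2) = 0.3511.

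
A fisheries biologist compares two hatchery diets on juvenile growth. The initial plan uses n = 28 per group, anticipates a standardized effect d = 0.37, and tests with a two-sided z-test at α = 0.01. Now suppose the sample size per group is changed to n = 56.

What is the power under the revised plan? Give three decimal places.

With n = 56 per group: δ = d·√(n/2) = 0.37 × √(56/2) = 1.9579. Critical value z_{0.005} = 2.576.
Revised power = Φ(δ − 2.576) + Φ(−δ − 2.576) = Φ(-0.618) + Φ(-4.534) = 0.2683 + 0.0000 = 0.2683.

Power ≈ 0.268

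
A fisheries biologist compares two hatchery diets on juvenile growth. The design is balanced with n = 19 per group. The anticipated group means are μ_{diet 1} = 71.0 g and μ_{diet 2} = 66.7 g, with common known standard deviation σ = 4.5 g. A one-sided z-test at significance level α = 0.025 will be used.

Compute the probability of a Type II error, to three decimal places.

Standardized effect: d = |μ_{diet 1} − μ_{diet 2}| / σ = |71.0 − 66.7| / 4.5 = 0.9556
Noncentrality parameter: δ = d·√(n/2) = 0.9556 × √(19/2) = 2.9452
One-sided α = 0.025 → critical value z_{0.025} = 1.960.
Power = Φ(δ − 1.960) = Φ(0.985) = 0.8378.
Type II error: β = 1 − power = 1 − 0.8378 = 0.1622.

β ≈ 0.162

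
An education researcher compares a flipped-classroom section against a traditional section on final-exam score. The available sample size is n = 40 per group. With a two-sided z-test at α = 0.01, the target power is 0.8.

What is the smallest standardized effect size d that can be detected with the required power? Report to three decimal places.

d ≈ 0.764

Required noncentrality: δ = z_{0.005} + z_{0.20} = 2.576 + 0.842 = 3.417.
(Lower-tail contribution to power is negligible for δ > 0.)
δ = d·√(n/2) ⇒ d = δ/√(n/2) = 3.417/√(40/2) = 0.7642.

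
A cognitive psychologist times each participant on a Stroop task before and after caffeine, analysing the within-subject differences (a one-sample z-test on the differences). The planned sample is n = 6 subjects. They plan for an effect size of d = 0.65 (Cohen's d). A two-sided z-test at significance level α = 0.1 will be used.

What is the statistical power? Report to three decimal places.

Power ≈ 0.480

Noncentrality parameter: δ = d·√n = 0.65 × √6 = 1.5922
Critical value for a two-sided test at α = 0.1: z_{α/2} = 1.645.
Power = Φ(δ − 1.645) + Φ(−δ − 1.645) = Φ(-0.053) + Φ(-3.237) = 0.4790 + 0.0006 = 0.4796.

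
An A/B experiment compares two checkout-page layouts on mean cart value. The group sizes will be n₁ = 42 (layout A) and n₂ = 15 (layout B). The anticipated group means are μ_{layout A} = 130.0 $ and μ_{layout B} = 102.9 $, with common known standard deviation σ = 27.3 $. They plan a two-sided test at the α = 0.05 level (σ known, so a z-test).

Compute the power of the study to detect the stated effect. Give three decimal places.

Power ≈ 0.910

Standardized effect: d = |μ_{layout A} − μ_{layout B}| / σ = |130.0 − 102.9| / 27.3 = 0.9927
Noncentrality parameter: λ = d / √(1/n₁ + 1/n₂) = 0.9927 / √(1/42 + 1/15) = 3.3002
Two-sided α = 0.05 → critical value z_{0.025} = 1.960.
Power = Φ(λ − 1.960) + Φ(−λ − 1.960) = Φ(1.340) + Φ(-5.260) = 0.9099 + 0.0000 = 0.9099.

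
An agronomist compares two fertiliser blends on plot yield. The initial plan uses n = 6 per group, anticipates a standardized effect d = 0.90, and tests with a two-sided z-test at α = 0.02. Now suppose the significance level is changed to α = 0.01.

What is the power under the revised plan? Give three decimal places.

Power ≈ 0.155

δ = d·√(n/2) = 0.90 × √(6/2) = 1.5588 (unchanged). New critical value: z_{0.005} = 2.576.
Revised power = Φ(δ − 2.576) + Φ(−δ − 2.576) = Φ(-1.017) + Φ(-4.135) = 0.1546 + 0.0000 = 0.1546.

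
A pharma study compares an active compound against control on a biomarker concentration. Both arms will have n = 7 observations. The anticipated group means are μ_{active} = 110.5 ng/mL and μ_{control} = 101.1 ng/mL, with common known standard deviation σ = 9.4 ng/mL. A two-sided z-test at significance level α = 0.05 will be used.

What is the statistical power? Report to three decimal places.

Standardized effect: d = |μ_{active} − μ_{control}| / σ = |110.5 − 101.1| / 9.4 = 1.0000
Noncentrality parameter: δ = d·√(n/2) = 1.0000 × √(7/2) = 1.8708
Two-sided α = 0.05 → critical value z_{0.025} = 1.960.
Power = Φ(δ − 1.960) + Φ(−δ − 1.960) = Φ(-0.089) + Φ(-3.831) = 0.4645 + 0.0001 = 0.4646.

Power ≈ 0.465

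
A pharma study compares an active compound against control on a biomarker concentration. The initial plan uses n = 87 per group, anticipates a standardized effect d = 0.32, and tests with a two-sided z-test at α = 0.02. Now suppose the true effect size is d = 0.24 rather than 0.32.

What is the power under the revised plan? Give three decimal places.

Power ≈ 0.229

With d = 0.24: δ = d·√(n/2) = 0.24 × √(87/2) = 1.5829. Critical value z_{0.01} = 2.326.
Revised power = Φ(δ − 2.326) + Φ(−δ − 2.326) = Φ(-0.743) + Φ(-3.909) = 0.2286 + 0.0000 = 0.2287.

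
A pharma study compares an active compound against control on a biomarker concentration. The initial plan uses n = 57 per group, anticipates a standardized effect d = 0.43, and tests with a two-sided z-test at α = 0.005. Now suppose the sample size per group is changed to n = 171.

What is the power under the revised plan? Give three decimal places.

Power ≈ 0.879

With n = 171 per group: δ = d·√(n/2) = 0.43 × √(171/2) = 3.9760. Critical value z_{0.0025} = 2.807.
Revised power = Φ(δ − 2.807) + Φ(−δ − 2.807) = Φ(1.169) + Φ(-6.783) = 0.8788 + 0.0000 = 0.8788.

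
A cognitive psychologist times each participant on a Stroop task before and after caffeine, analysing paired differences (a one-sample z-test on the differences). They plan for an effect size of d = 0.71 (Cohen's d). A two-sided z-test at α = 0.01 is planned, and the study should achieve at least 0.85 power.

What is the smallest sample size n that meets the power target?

n = 26

For power 0.85 need Φ(δ − z_{0.005}) = 0.85, so δ = z_{0.005} + z_{0.15} = 2.576 + 1.036 = 3.612.
(The Φ(−δ − z_{α/2}) term is vanishingly small for δ > 0 and is dropped in the standard sample-size formula.)
δ = d·√n ⇒ n = (δ/d)² = (3.612 / 0.71)² = 25.88.
Round up to the next whole unit.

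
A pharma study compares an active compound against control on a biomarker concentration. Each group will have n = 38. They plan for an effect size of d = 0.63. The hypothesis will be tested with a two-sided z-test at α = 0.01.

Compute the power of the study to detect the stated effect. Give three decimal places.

Noncentrality parameter: δ = d·√(n/2) = 0.63 × √(38/2) = 2.7461
Two-sided α = 0.01 → critical value z_{0.005} = 2.576.
Power = Φ(δ − 2.576) + Φ(−δ − 2.576) = Φ(0.170) + Φ(-5.322) = 0.5676 + 0.0000 = 0.5676.

Power ≈ 0.568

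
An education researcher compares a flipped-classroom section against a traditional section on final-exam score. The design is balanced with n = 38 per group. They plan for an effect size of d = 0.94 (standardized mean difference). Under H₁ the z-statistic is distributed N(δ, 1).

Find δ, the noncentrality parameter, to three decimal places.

δ ≈ 4.097

The noncentrality parameter scales effect size by the design's sample-size factor: δ = d·√(n/2) = 0.94 × √(38/2) = 4.0974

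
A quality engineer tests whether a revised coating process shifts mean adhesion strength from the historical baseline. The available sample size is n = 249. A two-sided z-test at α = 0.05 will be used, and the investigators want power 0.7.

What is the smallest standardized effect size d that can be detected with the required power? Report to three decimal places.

Required noncentrality: δ = z_{0.025} + z_{0.30} = 1.960 + 0.524 = 2.484.
(The second rejection-region term Φ(−δ − z_{α/2}) is negligible and dropped.)
δ = d·√n ⇒ d = δ/√n = 2.484/√249 = 0.1574.

d ≈ 0.157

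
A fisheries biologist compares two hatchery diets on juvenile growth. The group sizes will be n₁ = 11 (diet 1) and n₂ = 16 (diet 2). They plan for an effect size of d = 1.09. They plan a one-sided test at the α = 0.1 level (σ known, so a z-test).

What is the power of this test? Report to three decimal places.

Noncentrality parameter: δ = d / √(1/n₁ + 1/n₂) = 1.09 / √(1/11 + 1/16) = 2.7829
Critical value for a one-sided test at α = 0.1: z_α = 1.282.
Power = P(Z > 1.282 − δ) = Φ(1.501) = 0.9334.

Power ≈ 0.933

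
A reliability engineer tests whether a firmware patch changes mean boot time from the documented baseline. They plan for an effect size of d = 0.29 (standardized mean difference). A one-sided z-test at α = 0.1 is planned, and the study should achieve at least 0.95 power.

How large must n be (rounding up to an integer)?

Set Φ(δ − 1.282) = 0.95; then δ − 1.282 = Φ⁻¹(0.95) = 1.645, giving δ = 2.926.
δ = d·√n ⇒ n = (δ/d)² = (2.926 / 0.29)² = 101.83.
Rounding up, n = 102.

n = 102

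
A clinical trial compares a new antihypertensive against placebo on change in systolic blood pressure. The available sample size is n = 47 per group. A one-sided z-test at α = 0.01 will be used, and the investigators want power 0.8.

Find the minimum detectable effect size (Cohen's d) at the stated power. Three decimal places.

d ≈ 0.654

Required noncentrality: δ = z_{0.01} + z_{0.20} = 2.326 + 0.842 = 3.168.
δ = d·√(n/2) ⇒ d = δ/√(n/2) = 3.168/√(47/2) = 0.6535.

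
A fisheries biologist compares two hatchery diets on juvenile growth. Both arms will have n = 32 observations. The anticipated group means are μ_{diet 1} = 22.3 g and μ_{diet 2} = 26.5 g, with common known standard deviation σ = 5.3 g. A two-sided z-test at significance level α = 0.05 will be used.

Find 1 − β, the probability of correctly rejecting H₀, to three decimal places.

Standardized effect: d = |μ_{diet 1} − μ_{diet 2}| / σ = |22.3 − 26.5| / 5.3 = 0.7925
Noncentrality parameter: δ = d·√(n/2) = 0.7925 × √(32/2) = 3.1698
Two-sided α = 0.05 → critical value z_{0.025} = 1.960.
Power = Φ(δ − 1.960) + Φ(−δ − 1.960) = Φ(1.210) + Φ(-5.130) = 0.8868 + 0.0000 = 0.8868.

Power ≈ 0.887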